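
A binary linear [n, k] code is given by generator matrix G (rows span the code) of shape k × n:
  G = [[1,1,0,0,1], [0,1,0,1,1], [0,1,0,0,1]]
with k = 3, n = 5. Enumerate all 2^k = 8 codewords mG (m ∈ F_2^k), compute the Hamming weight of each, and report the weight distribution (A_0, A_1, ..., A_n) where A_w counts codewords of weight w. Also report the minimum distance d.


Weight distribution: A_0 = 1, A_1 = 2, A_2 = 2, A_3 = 2, A_4 = 1. Minimum distance d = 1.

Enumerate all 2^3 = 8 messages m ∈ F_2^3.
For each, compute codeword c = mG in F_2^5, then tally its weight.
  m = 000 → c = 00000, weight = 0.
  m = 100 → c = 11001, weight = 3.
  m = 010 → c = 01011, weight = 3.
  m = 110 → c = 10010, weight = 2.
  m = 001 → c = 01001, weight = 2.
  m = 101 → c = 10000, weight = 1.
  m = 011 → c = 00010, weight = 1.
  m = 111 → c = 11011, weight = 4.
Tally weights:
  weight 0: 1 codewords.
  weight 1: 2 codewords.
  weight 2: 2 codewords.
  weight 3: 2 codewords.
  weight 4: 1 codewords.
Minimum distance d = smallest w > 0 with A_w > 0 = 1.
Sanity: Σ A_w = 8 = 2^3 = 8 ✓.


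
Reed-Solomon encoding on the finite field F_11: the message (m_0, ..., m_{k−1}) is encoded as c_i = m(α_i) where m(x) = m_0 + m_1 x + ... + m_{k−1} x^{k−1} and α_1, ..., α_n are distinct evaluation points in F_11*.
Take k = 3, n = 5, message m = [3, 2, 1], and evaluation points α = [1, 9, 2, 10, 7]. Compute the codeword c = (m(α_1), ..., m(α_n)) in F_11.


c = [6, 3, 0, 2, 0]

Message polynomial: m(x) = 3 + 2·x + 1·x^2 (mod 11).
For each evaluation point α_i, compute m(α_i) mod 11:
  α_1 = 1: Horner steps 1 → 3 → 6, so m(1) = 6.
  α_2 = 9: Horner steps 1 → 0 → 3, so m(9) = 3.
  α_3 = 2: Horner steps 1 → 4 → 0, so m(2) = 0.
  α_4 = 10: Horner steps 1 → 1 → 2, so m(10) = 2.
  α_5 = 7: Horner steps 1 → 9 → 0, so m(7) = 0.
Codeword c = [6, 3, 0, 2, 0] ∈ F_11^5.


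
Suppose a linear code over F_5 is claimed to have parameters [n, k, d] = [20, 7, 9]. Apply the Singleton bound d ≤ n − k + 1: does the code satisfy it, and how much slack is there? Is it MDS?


Singleton RHS = n − k + 1 = 14, slack = 5, bound satisfied, not MDS.

Singleton bound: d ≤ n − k + 1.
Here n = 20, k = 7, so n − k + 1 = 14.
Given d = 9, check d ≤ 14: YES.
Slack = (n − k + 1) − d = 5.
The code is NOT MDS (slack = 5 > 0).
Description: the claimed parameters are [20, 7, 9]_5; such a code would be non-MDS.


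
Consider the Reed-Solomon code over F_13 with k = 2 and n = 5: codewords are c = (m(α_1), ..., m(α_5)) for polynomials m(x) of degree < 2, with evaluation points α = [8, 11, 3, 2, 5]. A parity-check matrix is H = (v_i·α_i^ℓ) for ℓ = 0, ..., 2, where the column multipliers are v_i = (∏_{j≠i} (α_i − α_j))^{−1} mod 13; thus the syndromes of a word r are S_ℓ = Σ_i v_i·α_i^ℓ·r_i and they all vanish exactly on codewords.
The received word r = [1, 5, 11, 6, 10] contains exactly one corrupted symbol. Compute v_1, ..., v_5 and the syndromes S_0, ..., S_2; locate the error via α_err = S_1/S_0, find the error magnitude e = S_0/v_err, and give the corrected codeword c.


S = (9, 1, 3), error at position 3, error magnitude e = 8, c = [1, 5, 3, 6, 10].

Step 1: column multipliers v_i = (∏_{j≠i}(α_i − α_j))^{−1} mod 13.
  i = 1 (α = 8): (8−11)(8−3)(8−2)(8−5) = (−3)·5·6·3 = −270 ≡ 3, so v_1 = 3^{−1} = 9 (mod 13).
  i = 2 (α = 11): (11−8)(11−3)(11−2)(11−5) = 3·8·9·6 = 1296 ≡ 9, so v_2 = 9^{−1} = 3 (mod 13).
  i = 3 (α = 3): (3−8)(3−11)(3−2)(3−5) = (−5)·(−8)·1·(−2) = −80 ≡ 11, so v_3 = 11^{−1} = 6 (mod 13).
  i = 4 (α = 2): (2−8)(2−11)(2−3)(2−5) = (−6)·(−9)·(−1)·(−3) = 162 ≡ 6, so v_4 = 6^{−1} = 11 (mod 13).
  i = 5 (α = 5): (5−8)(5−11)(5−3)(5−2) = (−3)·(−6)·2·3 = 108 ≡ 4, so v_5 = 4^{−1} = 10 (mod 13).
  v = [9, 3, 6, 11, 10].
Step 2: syndromes of r = [1, 5, 11, 6, 10] (all sums mod 13).
  S_0 = Σ v_i r_i = 9·1 + 3·5 + 6·11 + 11·6 + 10·10 = 256 ≡ 9.
  S_1 = Σ v_i α_i r_i = 9·8·1 + 3·11·5 + 6·3·11 + 11·2·6 + 10·5·10 = 1067 ≡ 1.
  α_i^2 mod 13 = [12, 4, 9, 4, 12].
  S_2 = Σ v_i α_i^2 r_i = 9·12·1 + 3·4·5 + 6·9·11 + 11·4·6 + 10·12·10 = 2226 ≡ 3.
  S = (9, 1, 3) ≠ 0, so r is not a codeword (an error is present).
Step 3: locate the error. For a single error e at position i, S_ℓ = v_i·e·α_i^ℓ, so α_err = S_1/S_0.
  S_0^{−1} = 9^{−1} = 3 (mod 13), so α_err = 1·3 = 3 ≡ 3 = α_3. Error position i = 3.
  Consistency check: S_2/S_1 = 3·1 = 3 ≡ 3 = α_err ✓ (single-error assumption holds).
Step 4: error magnitude e = S_0/v_3 = S_0·∏_{j≠3}(α_3 − α_j) = 9·11 = 99 ≡ 8 (mod 13).
Step 5: correct position 3: c_3 = r_3 − e = 11 − 8 ≡ 3 (mod 13). Hence c = [1, 5, 3, 6, 10].
  Check: interpolating c through the α_i gives m(x) = 12 + 10·x (degree < 2) with m(α_i) = c_i for every i, so c is indeed a codeword.


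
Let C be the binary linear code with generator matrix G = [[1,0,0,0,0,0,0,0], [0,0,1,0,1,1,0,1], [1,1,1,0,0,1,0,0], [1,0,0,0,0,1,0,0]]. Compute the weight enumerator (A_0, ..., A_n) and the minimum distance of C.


Weight distribution: A_0 = 1, A_1 = 2, A_2 = 2, A_3 = 4, A_4 = 5, A_5 = 2. Minimum distance d = 1.

Enumerate all 2^4 = 16 messages m ∈ F_2^4.
For each, compute codeword c = mG in F_2^8, then tally its weight.
  m = 0000 → c = 00000000, weight = 0.
  m = 1000 → c = 10000000, weight = 1.
  m = 0100 → c = 00101101, weight = 4.
  m = 1100 → c = 10101101, weight = 5.
  m = 0010 → c = 11100100, weight = 4.
  m = 1010 → c = 01100100, weight = 3.
  m = 0110 → c = 11001001, weight = 4.
  m = 1110 → c = 01001001, weight = 3.
  m = 0001 → c = 10000100, weight = 2.
  m = 1001 → c = 00000100, weight = 1.
  m = 0101 → c = 10101001, weight = 4.
  m = 1101 → c = 00101001, weight = 3.
  m = 0011 → c = 01100000, weight = 2.
  m = 1011 → c = 11100000, weight = 3.
  m = 0111 → c = 01001101, weight = 4.
  m = 1111 → c = 11001101, weight = 5.
Tally weights:
  weight 0: 1 codewords.
  weight 1: 2 codewords.
  weight 2: 2 codewords.
  weight 3: 4 codewords.
  weight 4: 5 codewords.
  weight 5: 2 codewords.
Minimum distance d = smallest w > 0 with A_w > 0 = 1.
Sanity: Σ A_w = 16 = 2^4 = 16 ✓.


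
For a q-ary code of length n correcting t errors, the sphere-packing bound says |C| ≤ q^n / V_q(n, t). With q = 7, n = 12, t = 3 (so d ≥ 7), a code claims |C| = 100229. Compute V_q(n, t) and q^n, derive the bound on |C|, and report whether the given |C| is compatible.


V_q(n, t) = 49969, q^n = 13841287201, Hamming bound = 276997, |C| = 100229 ≤ bound (satisfied).

Step 1: Compute V_q(n, t) = Σ_{j=0}^3 C(n, j) (q−1)^j.
  j = 0: C(12,0)·(6)^0 = 1·1 = 1.
  j = 1: C(12,1)·(6)^1 = 12·6 = 72.
  j = 2: C(12,2)·(6)^2 = 66·36 = 2376.
  j = 3: C(12,3)·(6)^3 = 220·216 = 47520.
  V_q(n, t) = 1 + 72 + 2376 + 47520 = 49969.
Step 2: q^n = 7^12 = 13841287201.
Step 3: Hamming bound ⌊q^n / V_q(n,t)⌋ = ⌊13841287201/49969⌋ = 276997.
Step 4: Compare |C| = 100229 to 276997: satisfied.
The claimed |C| lies below the Hamming bound.


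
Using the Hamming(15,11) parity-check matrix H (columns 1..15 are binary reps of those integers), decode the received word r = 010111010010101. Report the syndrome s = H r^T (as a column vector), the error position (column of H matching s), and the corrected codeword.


s = (0, 1, 0, 0)^T, error position = 4, corrected codeword c = 010011010010101

Compute s = H r^T mod 2 one row at a time:
  s_1 = 1 + 0 + 0 + 1 + 0 + 1 + 0 + 1 = 4 ≡ 0 (mod 2).
  s_2 = 1 + 1 + 1 + 0 + 0 + 1 + 0 + 1 = 5 ≡ 1 (mod 2).
  s_3 = 1 + 0 + 1 + 0 + 0 + 1 + 0 + 1 = 4 ≡ 0 (mod 2).
  s_4 = 0 + 0 + 1 + 0 + 0 + 1 + 1 + 1 = 4 ≡ 0 (mod 2).
s = (0, 1, 0, 0)^T — this equals column 4 of H (binary 0100), so error is at position 4.
Correct: flip bit 4 of r = 010111010010101 to get c = 010011010010101.


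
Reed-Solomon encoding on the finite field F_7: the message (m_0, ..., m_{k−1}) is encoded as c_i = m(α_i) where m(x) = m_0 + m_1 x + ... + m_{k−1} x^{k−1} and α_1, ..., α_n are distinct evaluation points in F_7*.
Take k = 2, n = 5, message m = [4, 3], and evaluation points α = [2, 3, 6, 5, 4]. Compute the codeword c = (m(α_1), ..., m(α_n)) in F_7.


c = [3, 6, 1, 5, 2]

Message polynomial: m(x) = 4 + 3·x (mod 7).
For each evaluation point α_i, compute m(α_i) mod 7:
  α_1 = 2: Horner steps 3 → 3, so m(2) = 3.
  α_2 = 3: Horner steps 3 → 6, so m(3) = 6.
  α_3 = 6: Horner steps 3 → 1, so m(6) = 1.
  α_4 = 5: Horner steps 3 → 5, so m(5) = 5.
  α_5 = 4: Horner steps 3 → 2, so m(4) = 2.
Codeword c = [3, 6, 1, 5, 2] ∈ F_7^5.


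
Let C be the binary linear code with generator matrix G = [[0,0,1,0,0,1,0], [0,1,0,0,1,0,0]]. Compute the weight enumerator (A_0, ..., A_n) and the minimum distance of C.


Weight distribution: A_0 = 1, A_2 = 2, A_4 = 1. Minimum distance d = 2.

Enumerate all 2^2 = 4 messages m ∈ F_2^2.
For each, compute codeword c = mG in F_2^7, then tally its weight.
  m = 00 → c = 0000000, weight = 0.
  m = 10 → c = 0010010, weight = 2.
  m = 01 → c = 0100100, weight = 2.
  m = 11 → c = 0110110, weight = 4.
Tally weights:
  weight 0: 1 codewords.
  weight 2: 2 codewords.
  weight 4: 1 codewords.
Minimum distance d = smallest w > 0 with A_w > 0 = 2.
Sanity: Σ A_w = 4 = 2^2 = 4 ✓.


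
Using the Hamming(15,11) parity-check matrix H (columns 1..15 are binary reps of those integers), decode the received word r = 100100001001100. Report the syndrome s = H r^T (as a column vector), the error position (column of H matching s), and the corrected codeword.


s = (1, 1, 0, 1)^T, error position = 13, corrected codeword c = 100100001001000

Compute s = H r^T mod 2 one row at a time:
  s_1 = 0 + 1 + 0 + 0 + 1 + 1 + 0 + 0 = 3 ≡ 1 (mod 2).
  s_2 = 1 + 0 + 0 + 0 + 1 + 1 + 0 + 0 = 3 ≡ 1 (mod 2).
  s_3 = 0 + 0 + 0 + 0 + 0 + 0 + 0 + 0 = 0 ≡ 0 (mod 2).
  s_4 = 1 + 0 + 0 + 0 + 1 + 0 + 1 + 0 = 3 ≡ 1 (mod 2).
s = (1, 1, 0, 1)^T — this equals column 13 of H (binary 1101), so error is at position 13.
Correct: flip bit 13 of r = 100100001001100 to get c = 100100001001000.


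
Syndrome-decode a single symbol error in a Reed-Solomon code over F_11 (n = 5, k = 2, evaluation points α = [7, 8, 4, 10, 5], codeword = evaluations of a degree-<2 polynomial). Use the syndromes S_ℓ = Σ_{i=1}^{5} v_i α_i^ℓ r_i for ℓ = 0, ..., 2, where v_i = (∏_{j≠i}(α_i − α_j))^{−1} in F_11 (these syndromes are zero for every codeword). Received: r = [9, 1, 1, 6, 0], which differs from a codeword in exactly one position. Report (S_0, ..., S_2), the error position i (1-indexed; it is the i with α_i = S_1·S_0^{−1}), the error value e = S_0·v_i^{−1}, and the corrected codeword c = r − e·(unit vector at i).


S = (9, 6, 4), error at position 2, error magnitude e = 4, c = [9, 8, 1, 6, 0].

Step 1: column multipliers v_i = (∏_{j≠i}(α_i − α_j))^{−1} mod 11.
  i = 1 (α = 7): (7−8)(7−4)(7−10)(7−5) = (−1)·3·(−3)·2 = 18 ≡ 7, so v_1 = 7^{−1} = 8 (mod 11).
  i = 2 (α = 8): (8−7)(8−4)(8−10)(8−5) = 1·4·(−2)·3 = −24 ≡ 9, so v_2 = 9^{−1} = 5 (mod 11).
  i = 3 (α = 4): (4−7)(4−8)(4−10)(4−5) = (−3)·(−4)·(−6)·(−1) = 72 ≡ 6, so v_3 = 6^{−1} = 2 (mod 11).
  i = 4 (α = 10): (10−7)(10−8)(10−4)(10−5) = 3·2·6·5 = 180 ≡ 4, so v_4 = 4^{−1} = 3 (mod 11).
  i = 5 (α = 5): (5−7)(5−8)(5−4)(5−10) = (−2)·(−3)·1·(−5) = −30 ≡ 3, so v_5 = 3^{−1} = 4 (mod 11).
  v = [8, 5, 2, 3, 4].
Step 2: syndromes of r = [9, 1, 1, 6, 0] (all sums mod 11).
  S_0 = Σ v_i r_i = 8·9 + 5·1 + 2·1 + 3·6 + 4·0 = 97 ≡ 9.
  S_1 = Σ v_i α_i r_i = 8·7·9 + 5·8·1 + 2·4·1 + 3·10·6 + 4·5·0 = 732 ≡ 6.
  α_i^2 mod 11 = [5, 9, 5, 1, 3].
  S_2 = Σ v_i α_i^2 r_i = 8·5·9 + 5·9·1 + 2·5·1 + 3·1·6 + 4·3·0 = 433 ≡ 4.
  S = (9, 6, 4) ≠ 0, so r is not a codeword (an error is present).
Step 3: locate the error. For a single error e at position i, S_ℓ = v_i·e·α_i^ℓ, so α_err = S_1/S_0.
  S_0^{−1} = 9^{−1} = 5 (mod 11), so α_err = 6·5 = 30 ≡ 8 = α_2. Error position i = 2.
  Consistency check: S_2/S_1 = 4·2 = 8 ≡ 8 = α_err ✓ (single-error assumption holds).
Step 4: error magnitude e = S_0/v_2 = S_0·∏_{j≠2}(α_2 − α_j) = 9·9 = 81 ≡ 4 (mod 11).
Step 5: correct position 2: c_2 = r_2 − e = 1 − 4 ≡ 8 (mod 11). Hence c = [9, 8, 1, 6, 0].
  Check: interpolating c through the α_i gives m(x) = 5 + 10·x (degree < 2) with m(α_i) = c_i for every i, so c is indeed a codeword.


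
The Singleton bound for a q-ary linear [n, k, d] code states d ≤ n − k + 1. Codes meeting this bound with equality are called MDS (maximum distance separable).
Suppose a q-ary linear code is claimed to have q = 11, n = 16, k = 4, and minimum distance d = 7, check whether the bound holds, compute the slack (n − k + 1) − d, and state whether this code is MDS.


Singleton RHS = n − k + 1 = 13, slack = 6, bound satisfied, not MDS.

Singleton bound: d ≤ n − k + 1.
Here n = 16, k = 4, so n − k + 1 = 13.
Given d = 7, check d ≤ 13: YES.
Slack = (n − k + 1) − d = 6.
The code is NOT MDS (slack = 6 > 0).
Description: the claimed parameters are [16, 4, 7]_11; such a code would be non-MDS.


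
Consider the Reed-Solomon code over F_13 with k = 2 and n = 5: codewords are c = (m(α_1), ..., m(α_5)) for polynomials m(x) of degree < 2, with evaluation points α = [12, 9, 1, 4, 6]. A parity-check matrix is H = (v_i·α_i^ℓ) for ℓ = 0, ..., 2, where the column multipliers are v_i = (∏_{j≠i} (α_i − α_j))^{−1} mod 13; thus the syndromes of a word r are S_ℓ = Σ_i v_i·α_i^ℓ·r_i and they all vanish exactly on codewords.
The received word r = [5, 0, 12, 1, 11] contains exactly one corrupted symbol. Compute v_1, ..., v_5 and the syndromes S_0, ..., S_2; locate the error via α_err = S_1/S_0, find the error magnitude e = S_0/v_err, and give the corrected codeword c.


S = (5, 8, 5), error at position 1, error magnitude e = 3, c = [2, 0, 12, 1, 11].

Step 1: column multipliers v_i = (∏_{j≠i}(α_i − α_j))^{−1} mod 13.
  i = 1 (α = 12): (12−9)(12−1)(12−4)(12−6) = 3·11·8·6 = 1584 ≡ 11, so v_1 = 11^{−1} = 6 (mod 13).
  i = 2 (α = 9): (9−12)(9−1)(9−4)(9−6) = (−3)·8·5·3 = −360 ≡ 4, so v_2 = 4^{−1} = 10 (mod 13).
  i = 3 (α = 1): (1−12)(1−9)(1−4)(1−6) = (−11)·(−8)·(−3)·(−5) = 1320 ≡ 7, so v_3 = 7^{−1} = 2 (mod 13).
  i = 4 (α = 4): (4−12)(4−9)(4−1)(4−6) = (−8)·(−5)·3·(−2) = −240 ≡ 7, so v_4 = 7^{−1} = 2 (mod 13).
  i = 5 (α = 6): (6−12)(6−9)(6−1)(6−4) = (−6)·(−3)·5·2 = 180 ≡ 11, so v_5 = 11^{−1} = 6 (mod 13).
  v = [6, 10, 2, 2, 6].
Step 2: syndromes of r = [5, 0, 12, 1, 11] (all sums mod 13).
  S_0 = Σ v_i r_i = 6·5 + 10·0 + 2·12 + 2·1 + 6·11 = 122 ≡ 5.
  S_1 = Σ v_i α_i r_i = 6·12·5 + 10·9·0 + 2·1·12 + 2·4·1 + 6·6·11 = 788 ≡ 8.
  α_i^2 mod 13 = [1, 3, 1, 3, 10].
  S_2 = Σ v_i α_i^2 r_i = 6·1·5 + 10·3·0 + 2·1·12 + 2·3·1 + 6·10·11 = 720 ≡ 5.
  S = (5, 8, 5) ≠ 0, so r is not a codeword (an error is present).
Step 3: locate the error. For a single error e at position i, S_ℓ = v_i·e·α_i^ℓ, so α_err = S_1/S_0.
  S_0^{−1} = 5^{−1} = 8 (mod 13), so α_err = 8·8 = 64 ≡ 12 = α_1. Error position i = 1.
  Consistency check: S_2/S_1 = 5·5 = 25 ≡ 12 = α_err ✓ (single-error assumption holds).
Step 4: error magnitude e = S_0/v_1 = S_0·∏_{j≠1}(α_1 − α_j) = 5·11 = 55 ≡ 3 (mod 13).
Step 5: correct position 1: c_1 = r_1 − e = 5 − 3 ≡ 2 (mod 13). Hence c = [2, 0, 12, 1, 11].
  Check: interpolating c through the α_i gives m(x) = 7 + 5·x (degree < 2) with m(α_i) = c_i for every i, so c is indeed a codeword.


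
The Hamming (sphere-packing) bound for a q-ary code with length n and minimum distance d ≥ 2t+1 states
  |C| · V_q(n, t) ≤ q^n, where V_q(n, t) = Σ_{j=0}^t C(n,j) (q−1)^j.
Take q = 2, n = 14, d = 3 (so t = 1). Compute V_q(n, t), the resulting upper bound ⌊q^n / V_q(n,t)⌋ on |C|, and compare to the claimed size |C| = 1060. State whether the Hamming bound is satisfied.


V_q(n, t) = 15, q^n = 16384, Hamming bound = 1092, |C| = 1060 ≤ bound (satisfied).

Step 1: Compute V_q(n, t) = Σ_{j=0}^1 C(n, j) (q−1)^j.
  j = 0: C(14,0)·(1)^0 = 1·1 = 1.
  j = 1: C(14,1)·(1)^1 = 14·1 = 14.
  V_q(n, t) = 1 + 14 = 15.
Step 2: q^n = 2^14 = 16384.
Step 3: Hamming bound ⌊q^n / V_q(n,t)⌋ = ⌊16384/15⌋ = 1092.
Step 4: Compare |C| = 1060 to 1092: satisfied.
The claimed |C| lies below the Hamming bound.


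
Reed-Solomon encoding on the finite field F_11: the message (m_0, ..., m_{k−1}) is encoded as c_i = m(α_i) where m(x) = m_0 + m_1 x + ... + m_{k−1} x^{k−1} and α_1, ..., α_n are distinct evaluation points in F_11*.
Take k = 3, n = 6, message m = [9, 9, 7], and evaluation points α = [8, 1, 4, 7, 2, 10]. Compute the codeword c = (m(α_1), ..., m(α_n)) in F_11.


c = [1, 3, 3, 8, 0, 7]

Message polynomial: m(x) = 9 + 9·x + 7·x^2 (mod 11).
For each evaluation point α_i, compute m(α_i) mod 11:
  α_1 = 8: Horner steps 7 → 10 → 1, so m(8) = 1.
  α_2 = 1: Horner steps 7 → 5 → 3, so m(1) = 3.
  α_3 = 4: Horner steps 7 → 4 → 3, so m(4) = 3.
  α_4 = 7: Horner steps 7 → 3 → 8, so m(7) = 8.
  α_5 = 2: Horner steps 7 → 1 → 0, so m(2) = 0.
  α_6 = 10: Horner steps 7 → 2 → 7, so m(10) = 7.
Codeword c = [1, 3, 3, 8, 0, 7] ∈ F_11^6.


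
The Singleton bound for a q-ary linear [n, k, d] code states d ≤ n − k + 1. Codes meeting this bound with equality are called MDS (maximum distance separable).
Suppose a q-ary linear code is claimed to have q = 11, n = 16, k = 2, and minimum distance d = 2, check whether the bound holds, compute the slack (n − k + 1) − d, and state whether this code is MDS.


Singleton RHS = n − k + 1 = 15, slack = 13, bound satisfied, not MDS.

Singleton bound: d ≤ n − k + 1.
Here n = 16, k = 2, so n − k + 1 = 15.
Given d = 2, check d ≤ 15: YES.
Slack = (n − k + 1) − d = 13.
The code is NOT MDS (slack = 13 > 0).
Description: the claimed parameters are [16, 2, 2]_11; such a code would be non-MDS.


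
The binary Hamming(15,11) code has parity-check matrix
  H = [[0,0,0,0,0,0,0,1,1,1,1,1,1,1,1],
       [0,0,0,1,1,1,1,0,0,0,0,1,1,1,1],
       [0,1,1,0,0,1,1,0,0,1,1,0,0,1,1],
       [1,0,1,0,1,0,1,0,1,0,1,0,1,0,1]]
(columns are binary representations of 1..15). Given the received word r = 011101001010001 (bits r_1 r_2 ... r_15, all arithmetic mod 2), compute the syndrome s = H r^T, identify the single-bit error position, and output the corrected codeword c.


s = (1, 1, 1, 0)^T, error position = 14, corrected codeword c = 011101001010011

Compute s = H r^T mod 2 one row at a time:
  s_1 = 0 + 1 + 0 + 1 + 0 + 0 + 0 + 1 = 3 ≡ 1 (mod 2).
  s_2 = 1 + 0 + 1 + 0 + 0 + 0 + 0 + 1 = 3 ≡ 1 (mod 2).
  s_3 = 1 + 1 + 1 + 0 + 0 + 1 + 0 + 1 = 5 ≡ 1 (mod 2).
  s_4 = 0 + 1 + 0 + 0 + 1 + 1 + 0 + 1 = 4 ≡ 0 (mod 2).
s = (1, 1, 1, 0)^T — this equals column 14 of H (binary 1110), so error is at position 14.
Correct: flip bit 14 of r = 011101001010001 to get c = 011101001010011.


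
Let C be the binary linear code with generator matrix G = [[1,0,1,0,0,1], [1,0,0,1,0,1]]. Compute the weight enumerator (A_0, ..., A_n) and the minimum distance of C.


Weight distribution: A_0 = 1, A_2 = 1, A_3 = 2. Minimum distance d = 2.

Enumerate all 2^2 = 4 messages m ∈ F_2^2.
For each, compute codeword c = mG in F_2^6, then tally its weight.
  m = 00 → c = 000000, weight = 0.
  m = 10 → c = 101001, weight = 3.
  m = 01 → c = 100101, weight = 3.
  m = 11 → c = 001100, weight = 2.
Tally weights:
  weight 0: 1 codewords.
  weight 2: 1 codewords.
  weight 3: 2 codewords.
Minimum distance d = smallest w > 0 with A_w > 0 = 2.
Sanity: Σ A_w = 4 = 2^2 = 4 ✓.


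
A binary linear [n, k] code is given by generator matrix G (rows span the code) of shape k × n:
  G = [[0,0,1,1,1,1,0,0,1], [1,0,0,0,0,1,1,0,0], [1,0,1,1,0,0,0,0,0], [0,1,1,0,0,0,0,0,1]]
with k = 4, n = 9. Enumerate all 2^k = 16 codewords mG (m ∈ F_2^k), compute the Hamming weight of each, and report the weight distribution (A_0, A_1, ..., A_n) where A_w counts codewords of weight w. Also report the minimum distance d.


Weight distribution: A_0 = 1, A_3 = 4, A_4 = 5, A_5 = 4, A_6 = 2. Minimum distance d = 3.

Enumerate all 2^4 = 16 messages m ∈ F_2^4.
For each, compute codeword c = mG in F_2^9, then tally its weight.
  m = 0000 → c = 000000000, weight = 0.
  m = 1000 → c = 001111001, weight = 5.
  m = 0100 → c = 100001100, weight = 3.
  m = 1100 → c = 101110101, weight = 6.
  m = 0010 → c = 101100000, weight = 3.
  m = 1010 → c = 100011001, weight = 4.
  m = 0110 → c = 001101100, weight = 4.
  m = 1110 → c = 000010101, weight = 3.
  m = 0001 → c = 011000001, weight = 3.
  m = 1001 → c = 010111000, weight = 4.
  m = 0101 → c = 111001101, weight = 6.
  m = 1101 → c = 110110100, weight = 5.
  m = 0011 → c = 110100001, weight = 4.
  m = 1011 → c = 111011000, weight = 5.
  m = 0111 → c = 010101101, weight = 5.
  m = 1111 → c = 011010100, weight = 4.
Tally weights:
  weight 0: 1 codewords.
  weight 3: 4 codewords.
  weight 4: 5 codewords.
  weight 5: 4 codewords.
  weight 6: 2 codewords.
Minimum distance d = smallest w > 0 with A_w > 0 = 3.
Sanity: Σ A_w = 16 = 2^4 = 16 ✓.


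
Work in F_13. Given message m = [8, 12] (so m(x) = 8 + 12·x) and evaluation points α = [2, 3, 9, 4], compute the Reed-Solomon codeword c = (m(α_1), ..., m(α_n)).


c = [6, 5, 12, 4]

Message polynomial: m(x) = 8 + 12·x (mod 13).
For each evaluation point α_i, compute m(α_i) mod 13:
  α_1 = 2: Horner steps 12 → 6, so m(2) = 6.
  α_2 = 3: Horner steps 12 → 5, so m(3) = 5.
  α_3 = 9: Horner steps 12 → 12, so m(9) = 12.
  α_4 = 4: Horner steps 12 → 4, so m(4) = 4.
Codeword c = [6, 5, 12, 4] ∈ F_13^4.


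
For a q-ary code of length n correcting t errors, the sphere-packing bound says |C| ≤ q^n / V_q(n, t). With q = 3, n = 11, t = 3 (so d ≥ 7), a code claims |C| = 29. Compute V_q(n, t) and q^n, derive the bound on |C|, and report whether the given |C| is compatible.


V_q(n, t) = 1563, q^n = 177147, Hamming bound = 113, |C| = 29 ≤ bound (satisfied).

Step 1: Compute V_q(n, t) = Σ_{j=0}^3 C(n, j) (q−1)^j.
  j = 0: C(11,0)·(2)^0 = 1·1 = 1.
  j = 1: C(11,1)·(2)^1 = 11·2 = 22.
  j = 2: C(11,2)·(2)^2 = 55·4 = 220.
  j = 3: C(11,3)·(2)^3 = 165·8 = 1320.
  V_q(n, t) = 1 + 22 + 220 + 1320 = 1563.
Step 2: q^n = 3^11 = 177147.
Step 3: Hamming bound ⌊q^n / V_q(n,t)⌋ = ⌊177147/1563⌋ = 113.
Step 4: Compare |C| = 29 to 113: satisfied.
The claimed |C| lies below the Hamming bound.


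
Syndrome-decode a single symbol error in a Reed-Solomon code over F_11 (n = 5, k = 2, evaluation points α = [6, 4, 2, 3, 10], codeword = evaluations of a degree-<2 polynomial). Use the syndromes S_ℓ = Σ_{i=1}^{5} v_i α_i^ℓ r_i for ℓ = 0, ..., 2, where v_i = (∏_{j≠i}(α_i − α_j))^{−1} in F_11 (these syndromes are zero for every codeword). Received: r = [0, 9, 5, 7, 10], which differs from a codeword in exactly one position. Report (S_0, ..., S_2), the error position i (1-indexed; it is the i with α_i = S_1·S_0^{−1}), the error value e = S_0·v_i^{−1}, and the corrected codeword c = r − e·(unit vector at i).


S = (3, 7, 9), error at position 1, error magnitude e = 9, c = [2, 9, 5, 7, 10].

Step 1: column multipliers v_i = (∏_{j≠i}(α_i − α_j))^{−1} mod 11.
  i = 1 (α = 6): (6−4)(6−2)(6−3)(6−10) = 2·4·3·(−4) = −96 ≡ 3, so v_1 = 3^{−1} = 4 (mod 11).
  i = 2 (α = 4): (4−6)(4−2)(4−3)(4−10) = (−2)·2·1·(−6) = 24 ≡ 2, so v_2 = 2^{−1} = 6 (mod 11).
  i = 3 (α = 2): (2−6)(2−4)(2−3)(2−10) = (−4)·(−2)·(−1)·(−8) = 64 ≡ 9, so v_3 = 9^{−1} = 5 (mod 11).
  i = 4 (α = 3): (3−6)(3−4)(3−2)(3−10) = (−3)·(−1)·1·(−7) = −21 ≡ 1, so v_4 = 1^{−1} = 1 (mod 11).
  i = 5 (α = 10): (10−6)(10−4)(10−2)(10−3) = 4·6·8·7 = 1344 ≡ 2, so v_5 = 2^{−1} = 6 (mod 11).
  v = [4, 6, 5, 1, 6].
Step 2: syndromes of r = [0, 9, 5, 7, 10] (all sums mod 11).
  S_0 = Σ v_i r_i = 4·0 + 6·9 + 5·5 + 1·7 + 6·10 = 146 ≡ 3.
  S_1 = Σ v_i α_i r_i = 4·6·0 + 6·4·9 + 5·2·5 + 1·3·7 + 6·10·10 = 887 ≡ 7.
  α_i^2 mod 11 = [3, 5, 4, 9, 1].
  S_2 = Σ v_i α_i^2 r_i = 4·3·0 + 6·5·9 + 5·4·5 + 1·9·7 + 6·1·10 = 493 ≡ 9.
  S = (3, 7, 9) ≠ 0, so r is not a codeword (an error is present).
Step 3: locate the error. For a single error e at position i, S_ℓ = v_i·e·α_i^ℓ, so α_err = S_1/S_0.
  S_0^{−1} = 3^{−1} = 4 (mod 11), so α_err = 7·4 = 28 ≡ 6 = α_1. Error position i = 1.
  Consistency check: S_2/S_1 = 9·8 = 72 ≡ 6 = α_err ✓ (single-error assumption holds).
Step 4: error magnitude e = S_0/v_1 = S_0·∏_{j≠1}(α_1 − α_j) = 3·3 = 9 ≡ 9 (mod 11).
Step 5: correct position 1: c_1 = r_1 − e = 0 − 9 ≡ 2 (mod 11). Hence c = [2, 9, 5, 7, 10].
  Check: interpolating c through the α_i gives m(x) = 1 + 2·x (degree < 2) with m(α_i) = c_i for every i, so c is indeed a codeword.


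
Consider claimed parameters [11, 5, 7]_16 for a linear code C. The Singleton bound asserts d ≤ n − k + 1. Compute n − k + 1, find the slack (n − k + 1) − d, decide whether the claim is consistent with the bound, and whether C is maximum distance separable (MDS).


Singleton RHS = n − k + 1 = 7, slack = 0, bound satisfied, MDS.

Singleton bound: d ≤ n − k + 1.
Here n = 11, k = 5, so n − k + 1 = 7.
Given d = 7, check d ≤ 7: YES.
Slack = (n − k + 1) − d = 0.
The code is MDS (slack = 0).
Description: the claimed parameters are [11, 5, 7]_16; such a code would be MDS (meets Singleton bound).


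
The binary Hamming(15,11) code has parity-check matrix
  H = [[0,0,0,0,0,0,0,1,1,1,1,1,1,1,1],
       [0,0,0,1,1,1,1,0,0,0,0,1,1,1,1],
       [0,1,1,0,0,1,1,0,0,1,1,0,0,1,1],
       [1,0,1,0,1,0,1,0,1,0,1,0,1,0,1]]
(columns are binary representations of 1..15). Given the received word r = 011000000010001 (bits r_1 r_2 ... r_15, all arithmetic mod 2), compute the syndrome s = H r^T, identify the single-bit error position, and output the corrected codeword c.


s = (0, 1, 0, 1)^T, error position = 5, corrected codeword c = 011010000010001

Compute s = H r^T mod 2 one row at a time:
  s_1 = 0 + 0 + 0 + 1 + 0 + 0 + 0 + 1 = 2 ≡ 0 (mod 2).
  s_2 = 0 + 0 + 0 + 0 + 0 + 0 + 0 + 1 = 1 ≡ 1 (mod 2).
  s_3 = 1 + 1 + 0 + 0 + 0 + 1 + 0 + 1 = 4 ≡ 0 (mod 2).
  s_4 = 0 + 1 + 0 + 0 + 0 + 1 + 0 + 1 = 3 ≡ 1 (mod 2).
s = (0, 1, 0, 1)^T — this equals column 5 of H (binary 0101), so error is at position 5.
Correct: flip bit 5 of r = 011000000010001 to get c = 011010000010001.


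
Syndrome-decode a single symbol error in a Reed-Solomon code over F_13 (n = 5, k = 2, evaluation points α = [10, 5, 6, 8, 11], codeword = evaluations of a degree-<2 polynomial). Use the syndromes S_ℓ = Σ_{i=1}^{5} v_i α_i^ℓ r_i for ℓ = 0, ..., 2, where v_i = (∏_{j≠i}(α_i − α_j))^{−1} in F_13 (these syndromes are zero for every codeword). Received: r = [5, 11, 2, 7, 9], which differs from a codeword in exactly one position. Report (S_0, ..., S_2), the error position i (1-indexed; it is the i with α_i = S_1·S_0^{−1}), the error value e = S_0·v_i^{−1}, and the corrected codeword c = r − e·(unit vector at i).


S = (1, 8, 12), error at position 4, error magnitude e = 10, c = [5, 11, 2, 10, 9].

Step 1: column multipliers v_i = (∏_{j≠i}(α_i − α_j))^{−1} mod 13.
  i = 1 (α = 10): (10−5)(10−6)(10−8)(10−11) = 5·4·2·(−1) = −40 ≡ 12, so v_1 = 12^{−1} = 12 (mod 13).
  i = 2 (α = 5): (5−10)(5−6)(5−8)(5−11) = (−5)·(−1)·(−3)·(−6) = 90 ≡ 12, so v_2 = 12^{−1} = 12 (mod 13).
  i = 3 (α = 6): (6−10)(6−5)(6−8)(6−11) = (−4)·1·(−2)·(−5) = −40 ≡ 12, so v_3 = 12^{−1} = 12 (mod 13).
  i = 4 (α = 8): (8−10)(8−5)(8−6)(8−11) = (−2)·3·2·(−3) = 36 ≡ 10, so v_4 = 10^{−1} = 4 (mod 13).
  i = 5 (α = 11): (11−10)(11−5)(11−6)(11−8) = 1·6·5·3 = 90 ≡ 12, so v_5 = 12^{−1} = 12 (mod 13).
  v = [12, 12, 12, 4, 12].
Step 2: syndromes of r = [5, 11, 2, 7, 9] (all sums mod 13).
  S_0 = Σ v_i r_i = 12·5 + 12·11 + 12·2 + 4·7 + 12·9 = 352 ≡ 1.
  S_1 = Σ v_i α_i r_i = 12·10·5 + 12·5·11 + 12·6·2 + 4·8·7 + 12·11·9 = 2816 ≡ 8.
  α_i^2 mod 13 = [9, 12, 10, 12, 4].
  S_2 = Σ v_i α_i^2 r_i = 12·9·5 + 12·12·11 + 12·10·2 + 4·12·7 + 12·4·9 = 3132 ≡ 12.
  S = (1, 8, 12) ≠ 0, so r is not a codeword (an error is present).
Step 3: locate the error. For a single error e at position i, S_ℓ = v_i·e·α_i^ℓ, so α_err = S_1/S_0.
  S_0^{−1} = 1^{−1} = 1 (mod 13), so α_err = 8·1 = 8 ≡ 8 = α_4. Error position i = 4.
  Consistency check: S_2/S_1 = 12·5 = 60 ≡ 8 = α_err ✓ (single-error assumption holds).
Step 4: error magnitude e = S_0/v_4 = S_0·∏_{j≠4}(α_4 − α_j) = 1·10 = 10 ≡ 10 (mod 13).
Step 5: correct position 4: c_4 = r_4 − e = 7 − 10 ≡ 10 (mod 13). Hence c = [5, 11, 2, 10, 9].
  Check: interpolating c through the α_i gives m(x) = 4 + 4·x (degree < 2) with m(α_i) = c_i for every i, so c is indeed a codeword.


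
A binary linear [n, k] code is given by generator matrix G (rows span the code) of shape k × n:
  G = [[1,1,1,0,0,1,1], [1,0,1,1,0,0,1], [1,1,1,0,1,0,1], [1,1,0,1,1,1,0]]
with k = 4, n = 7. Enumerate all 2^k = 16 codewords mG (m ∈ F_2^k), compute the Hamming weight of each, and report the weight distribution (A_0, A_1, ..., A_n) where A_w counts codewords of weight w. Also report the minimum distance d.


Weight distribution: A_0 = 1, A_2 = 3, A_3 = 4, A_4 = 3, A_5 = 4, A_6 = 1. Minimum distance d = 2.

Enumerate all 2^4 = 16 messages m ∈ F_2^4.
For each, compute codeword c = mG in F_2^7, then tally its weight.
  m = 0000 → c = 0000000, weight = 0.
  m = 1000 → c = 1110011, weight = 5.
  m = 0100 → c = 1011001, weight = 4.
  m = 1100 → c = 0101010, weight = 3.
  m = 0010 → c = 1110101, weight = 5.
  m = 1010 → c = 0000110, weight = 2.
  m = 0110 → c = 0101100, weight = 3.
  m = 1110 → c = 1011111, weight = 6.
  m = 0001 → c = 1101110, weight = 5.
  m = 1001 → c = 0011101, weight = 4.
  m = 0101 → c = 0110111, weight = 5.
  m = 1101 → c = 1000100, weight = 2.
  m = 0011 → c = 0011011, weight = 4.
  m = 1011 → c = 1101000, weight = 3.
  m = 0111 → c = 1000010, weight = 2.
  m = 1111 → c = 0110001, weight = 3.
Tally weights:
  weight 0: 1 codewords.
  weight 2: 3 codewords.
  weight 3: 4 codewords.
  weight 4: 3 codewords.
  weight 5: 4 codewords.
  weight 6: 1 codewords.
Minimum distance d = smallest w > 0 with A_w > 0 = 2.
Sanity: Σ A_w = 16 = 2^4 = 16 ✓.


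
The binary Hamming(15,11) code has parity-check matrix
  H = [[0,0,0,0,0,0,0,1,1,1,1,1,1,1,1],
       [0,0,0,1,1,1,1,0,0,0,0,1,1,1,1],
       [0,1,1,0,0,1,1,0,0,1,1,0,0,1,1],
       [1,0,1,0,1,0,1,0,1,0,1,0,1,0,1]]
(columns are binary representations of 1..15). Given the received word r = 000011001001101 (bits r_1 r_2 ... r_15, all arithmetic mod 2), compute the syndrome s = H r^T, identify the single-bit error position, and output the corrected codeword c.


s = (0, 1, 0, 0)^T, error position = 4, corrected codeword c = 000111001001101

Compute s = H r^T mod 2 one row at a time:
  s_1 = 0 + 1 + 0 + 0 + 1 + 1 + 0 + 1 = 4 ≡ 0 (mod 2).
  s_2 = 0 + 1 + 1 + 0 + 1 + 1 + 0 + 1 = 5 ≡ 1 (mod 2).
  s_3 = 0 + 0 + 1 + 0 + 0 + 0 + 0 + 1 = 2 ≡ 0 (mod 2).
  s_4 = 0 + 0 + 1 + 0 + 1 + 0 + 1 + 1 = 4 ≡ 0 (mod 2).
s = (0, 1, 0, 0)^T — this equals column 4 of H (binary 0100), so error is at position 4.
Correct: flip bit 4 of r = 000011001001101 to get c = 000111001001101.


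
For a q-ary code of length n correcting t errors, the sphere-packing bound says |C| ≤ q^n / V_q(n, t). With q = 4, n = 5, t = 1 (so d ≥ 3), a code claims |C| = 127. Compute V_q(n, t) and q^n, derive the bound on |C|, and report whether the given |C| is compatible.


V_q(n, t) = 16, q^n = 1024, Hamming bound = 64, |C| = 127 > bound (violated).

Step 1: Compute V_q(n, t) = Σ_{j=0}^1 C(n, j) (q−1)^j.
  j = 0: C(5,0)·(3)^0 = 1·1 = 1.
  j = 1: C(5,1)·(3)^1 = 5·3 = 15.
  V_q(n, t) = 1 + 15 = 16.
Step 2: q^n = 4^5 = 1024.
Step 3: Hamming bound ⌊q^n / V_q(n,t)⌋ = ⌊1024/16⌋ = 64.
Step 4: Compare |C| = 127 to 64: violated.
The claimed |C| lies above the Hamming bound, so no 4-ary code of length 5 with d ≥ 3 can have 127 codewords.


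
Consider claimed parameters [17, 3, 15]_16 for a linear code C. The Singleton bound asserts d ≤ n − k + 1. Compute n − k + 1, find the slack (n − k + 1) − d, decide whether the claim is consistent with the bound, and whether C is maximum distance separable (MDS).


Singleton RHS = n − k + 1 = 15, slack = 0, bound satisfied, MDS.

Singleton bound: d ≤ n − k + 1.
Here n = 17, k = 3, so n − k + 1 = 15.
Given d = 15, check d ≤ 15: YES.
Slack = (n − k + 1) − d = 0.
The code is MDS (slack = 0).
Description: the claimed parameters are [17, 3, 15]_16; such a code would be MDS (meets Singleton bound).


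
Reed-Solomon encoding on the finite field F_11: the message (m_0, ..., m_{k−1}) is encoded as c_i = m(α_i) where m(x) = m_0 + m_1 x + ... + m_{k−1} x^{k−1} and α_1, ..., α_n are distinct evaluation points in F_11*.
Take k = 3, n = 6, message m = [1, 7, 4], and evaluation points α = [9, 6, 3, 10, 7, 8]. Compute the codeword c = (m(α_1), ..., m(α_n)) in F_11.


c = [3, 0, 3, 9, 4, 5]

Message polynomial: m(x) = 1 + 7·x + 4·x^2 (mod 11).
For each evaluation point α_i, compute m(α_i) mod 11:
  α_1 = 9: Horner steps 4 → 10 → 3, so m(9) = 3.
  α_2 = 6: Horner steps 4 → 9 → 0, so m(6) = 0.
  α_3 = 3: Horner steps 4 → 8 → 3, so m(3) = 3.
  α_4 = 10: Horner steps 4 → 3 → 9, so m(10) = 9.
  α_5 = 7: Horner steps 4 → 2 → 4, so m(7) = 4.
  α_6 = 8: Horner steps 4 → 6 → 5, so m(8) = 5.
Codeword c = [3, 0, 3, 9, 4, 5] ∈ F_11^6.


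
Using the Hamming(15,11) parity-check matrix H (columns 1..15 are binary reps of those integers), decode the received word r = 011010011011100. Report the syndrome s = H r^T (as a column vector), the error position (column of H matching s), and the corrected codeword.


s = (1, 1, 1, 1)^T, error position = 15, corrected codeword c = 011010011011101

Compute s = H r^T mod 2 one row at a time:
  s_1 = 1 + 1 + 0 + 1 + 1 + 1 + 0 + 0 = 5 ≡ 1 (mod 2).
  s_2 = 0 + 1 + 0 + 0 + 1 + 1 + 0 + 0 = 3 ≡ 1 (mod 2).
  s_3 = 1 + 1 + 0 + 0 + 0 + 1 + 0 + 0 = 3 ≡ 1 (mod 2).
  s_4 = 0 + 1 + 1 + 0 + 1 + 1 + 1 + 0 = 5 ≡ 1 (mod 2).
s = (1, 1, 1, 1)^T — this equals column 15 of H (binary 1111), so error is at position 15.
Correct: flip bit 15 of r = 011010011011100 to get c = 011010011011101.


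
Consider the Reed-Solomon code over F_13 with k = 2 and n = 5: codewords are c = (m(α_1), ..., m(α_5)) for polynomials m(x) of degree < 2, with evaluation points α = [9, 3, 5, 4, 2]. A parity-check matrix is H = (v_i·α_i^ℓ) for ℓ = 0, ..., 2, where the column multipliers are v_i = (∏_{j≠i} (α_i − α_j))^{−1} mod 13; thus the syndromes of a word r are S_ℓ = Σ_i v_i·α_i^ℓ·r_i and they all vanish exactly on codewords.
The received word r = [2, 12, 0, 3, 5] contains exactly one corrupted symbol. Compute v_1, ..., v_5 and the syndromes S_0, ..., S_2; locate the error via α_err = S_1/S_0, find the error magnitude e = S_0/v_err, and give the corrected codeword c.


S = (1, 4, 3), error at position 4, error magnitude e = 10, c = [2, 12, 0, 6, 5].

Step 1: column multipliers v_i = (∏_{j≠i}(α_i − α_j))^{−1} mod 13.
  i = 1 (α = 9): (9−3)(9−5)(9−4)(9−2) = 6·4·5·7 = 840 ≡ 8, so v_1 = 8^{−1} = 5 (mod 13).
  i = 2 (α = 3): (3−9)(3−5)(3−4)(3−2) = (−6)·(−2)·(−1)·1 = −12 ≡ 1, so v_2 = 1^{−1} = 1 (mod 13).
  i = 3 (α = 5): (5−9)(5−3)(5−4)(5−2) = (−4)·2·1·3 = −24 ≡ 2, so v_3 = 2^{−1} = 7 (mod 13).
  i = 4 (α = 4): (4−9)(4−3)(4−5)(4−2) = (−5)·1·(−1)·2 = 10 ≡ 10, so v_4 = 10^{−1} = 4 (mod 13).
  i = 5 (α = 2): (2−9)(2−3)(2−5)(2−4) = (−7)·(−1)·(−3)·(−2) = 42 ≡ 3, so v_5 = 3^{−1} = 9 (mod 13).
  v = [5, 1, 7, 4, 9].
Step 2: syndromes of r = [2, 12, 0, 3, 5] (all sums mod 13).
  S_0 = Σ v_i r_i = 5·2 + 1·12 + 7·0 + 4·3 + 9·5 = 79 ≡ 1.
  S_1 = Σ v_i α_i r_i = 5·9·2 + 1·3·12 + 7·5·0 + 4·4·3 + 9·2·5 = 264 ≡ 4.
  α_i^2 mod 13 = [3, 9, 12, 3, 4].
  S_2 = Σ v_i α_i^2 r_i = 5·3·2 + 1·9·12 + 7·12·0 + 4·3·3 + 9·4·5 = 354 ≡ 3.
  S = (1, 4, 3) ≠ 0, so r is not a codeword (an error is present).
Step 3: locate the error. For a single error e at position i, S_ℓ = v_i·e·α_i^ℓ, so α_err = S_1/S_0.
  S_0^{−1} = 1^{−1} = 1 (mod 13), so α_err = 4·1 = 4 ≡ 4 = α_4. Error position i = 4.
  Consistency check: S_2/S_1 = 3·10 = 30 ≡ 4 = α_err ✓ (single-error assumption holds).
Step 4: error magnitude e = S_0/v_4 = S_0·∏_{j≠4}(α_4 − α_j) = 1·10 = 10 ≡ 10 (mod 13).
Step 5: correct position 4: c_4 = r_4 − e = 3 − 10 ≡ 6 (mod 13). Hence c = [2, 12, 0, 6, 5].
  Check: interpolating c through the α_i gives m(x) = 4 + 7·x (degree < 2) with m(α_i) = c_i for every i, so c is indeed a codeword.


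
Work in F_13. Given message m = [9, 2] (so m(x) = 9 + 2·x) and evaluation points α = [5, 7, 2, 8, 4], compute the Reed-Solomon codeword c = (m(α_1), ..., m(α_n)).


c = [6, 10, 0, 12, 4]

Message polynomial: m(x) = 9 + 2·x (mod 13).
For each evaluation point α_i, compute m(α_i) mod 13:
  α_1 = 5: Horner steps 2 → 6, so m(5) = 6.
  α_2 = 7: Horner steps 2 → 10, so m(7) = 10.
  α_3 = 2: Horner steps 2 → 0, so m(2) = 0.
  α_4 = 8: Horner steps 2 → 12, so m(8) = 12.
  α_5 = 4: Horner steps 2 → 4, so m(4) = 4.
Codeword c = [6, 10, 0, 12, 4] ∈ F_13^5.


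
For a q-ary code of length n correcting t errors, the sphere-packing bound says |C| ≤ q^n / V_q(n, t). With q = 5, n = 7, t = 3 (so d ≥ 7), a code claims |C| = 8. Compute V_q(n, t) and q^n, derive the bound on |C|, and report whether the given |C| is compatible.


V_q(n, t) = 2605, q^n = 78125, Hamming bound = 29, |C| = 8 ≤ bound (satisfied).

Step 1: Compute V_q(n, t) = Σ_{j=0}^3 C(n, j) (q−1)^j.
  j = 0: C(7,0)·(4)^0 = 1·1 = 1.
  j = 1: C(7,1)·(4)^1 = 7·4 = 28.
  j = 2: C(7,2)·(4)^2 = 21·16 = 336.
  j = 3: C(7,3)·(4)^3 = 35·64 = 2240.
  V_q(n, t) = 1 + 28 + 336 + 2240 = 2605.
Step 2: q^n = 5^7 = 78125.
Step 3: Hamming bound ⌊q^n / V_q(n,t)⌋ = ⌊78125/2605⌋ = 29.
Step 4: Compare |C| = 8 to 29: satisfied.
The claimed |C| lies below the Hamming bound.


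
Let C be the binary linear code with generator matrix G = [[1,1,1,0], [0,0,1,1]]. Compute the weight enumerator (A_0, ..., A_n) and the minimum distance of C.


Weight distribution: A_0 = 1, A_2 = 1, A_3 = 2. Minimum distance d = 2.

Enumerate all 2^2 = 4 messages m ∈ F_2^2.
For each, compute codeword c = mG in F_2^4, then tally its weight.
  m = 00 → c = 0000, weight = 0.
  m = 10 → c = 1110, weight = 3.
  m = 01 → c = 0011, weight = 2.
  m = 11 → c = 1101, weight = 3.
Tally weights:
  weight 0: 1 codewords.
  weight 2: 1 codewords.
  weight 3: 2 codewords.
Minimum distance d = smallest w > 0 with A_w > 0 = 2.
Sanity: Σ A_w = 4 = 2^2 = 4 ✓.


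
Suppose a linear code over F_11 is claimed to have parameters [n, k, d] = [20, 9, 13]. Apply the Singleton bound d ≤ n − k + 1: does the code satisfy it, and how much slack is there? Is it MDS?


Singleton RHS = n − k + 1 = 12, slack = -1, bound violated (no such code; not MDS).

Singleton bound: d ≤ n − k + 1.
Here n = 20, k = 9, so n − k + 1 = 12.
Given d = 13, check d ≤ 12: NO.
Slack = (n − k + 1) − d = -1.
The slack is negative: d = 13 exceeds n − k + 1 = 12 by 1, so the Singleton bound is violated and no linear [20, 9, 13]_11 code can exist. In particular it is not MDS (MDS requires d = n − k + 1 exactly).
Description: the claimed parameters are [20, 9, 13]_11; such a code would be impossible (violates the Singleton bound).


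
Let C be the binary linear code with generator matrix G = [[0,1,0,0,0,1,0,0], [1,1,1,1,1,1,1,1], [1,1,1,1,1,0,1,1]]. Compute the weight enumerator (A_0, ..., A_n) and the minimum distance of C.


Weight distribution: A_0 = 1, A_1 = 2, A_2 = 1, A_6 = 1, A_7 = 2, A_8 = 1. Minimum distance d = 1.

Enumerate all 2^3 = 8 messages m ∈ F_2^3.
For each, compute codeword c = mG in F_2^8, then tally its weight.
  m = 000 → c = 00000000, weight = 0.
  m = 100 → c = 01000100, weight = 2.
  m = 010 → c = 11111111, weight = 8.
  m = 110 → c = 10111011, weight = 6.
  m = 001 → c = 11111011, weight = 7.
  m = 101 → c = 10111111, weight = 7.
  m = 011 → c = 00000100, weight = 1.
  m = 111 → c = 01000000, weight = 1.
Tally weights:
  weight 0: 1 codewords.
  weight 1: 2 codewords.
  weight 2: 1 codewords.
  weight 6: 1 codewords.
  weight 7: 2 codewords.
  weight 8: 1 codewords.
Minimum distance d = smallest w > 0 with A_w > 0 = 1.
Sanity: Σ A_w = 8 = 2^3 = 8 ✓.
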